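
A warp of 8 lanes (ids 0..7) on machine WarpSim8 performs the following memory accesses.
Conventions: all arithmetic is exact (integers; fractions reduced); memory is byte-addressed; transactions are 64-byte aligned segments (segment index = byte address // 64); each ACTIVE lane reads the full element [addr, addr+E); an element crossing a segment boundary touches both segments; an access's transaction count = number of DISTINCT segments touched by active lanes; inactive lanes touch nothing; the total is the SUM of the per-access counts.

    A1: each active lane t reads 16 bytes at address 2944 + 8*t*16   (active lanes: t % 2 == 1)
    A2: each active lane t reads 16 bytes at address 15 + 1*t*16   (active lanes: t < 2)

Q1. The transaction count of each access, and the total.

A1: 4 transactions
A2: 1 transaction

Answer: 4,1; total 5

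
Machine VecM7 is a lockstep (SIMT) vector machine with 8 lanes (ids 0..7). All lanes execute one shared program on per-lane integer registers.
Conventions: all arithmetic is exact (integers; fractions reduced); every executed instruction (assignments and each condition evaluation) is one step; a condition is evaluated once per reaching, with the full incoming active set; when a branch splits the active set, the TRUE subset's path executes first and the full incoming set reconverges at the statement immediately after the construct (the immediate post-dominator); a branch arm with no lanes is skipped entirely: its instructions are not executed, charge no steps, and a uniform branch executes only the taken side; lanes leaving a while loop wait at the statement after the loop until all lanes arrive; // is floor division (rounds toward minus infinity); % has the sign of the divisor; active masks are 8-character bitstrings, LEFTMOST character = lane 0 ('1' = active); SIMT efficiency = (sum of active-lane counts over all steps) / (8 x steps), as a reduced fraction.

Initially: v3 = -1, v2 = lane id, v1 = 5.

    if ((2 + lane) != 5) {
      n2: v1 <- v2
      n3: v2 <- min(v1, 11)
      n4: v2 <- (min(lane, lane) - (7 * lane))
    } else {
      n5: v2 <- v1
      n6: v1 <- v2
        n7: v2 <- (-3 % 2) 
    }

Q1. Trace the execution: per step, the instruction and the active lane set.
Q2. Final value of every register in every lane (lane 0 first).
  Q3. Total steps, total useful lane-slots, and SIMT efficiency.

step 0: eval ((2 + lane) != 5)       11111111
step 1: v1 <- v2                     11101111
step 2: v2 <- min(v1, 11)            11101111
step 3: v2 <- (min(lane, lane) - (7 * lane)) 11101111
step 4: v2 <- v1                     00010000
step 5: v1 <- v2                     00010000
step 6: v2 <- (-3 % 2)               00010000

Answer: 7 steps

v3: -1,-1,-1,-1,-1,-1,-1,-1
v2: 0,-6,-12,1,-24,-30,-36,-42
v1: 0,1,2,5,4,5,6,7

steps = 7; useful = 32; efficiency = 32/56 = 4/7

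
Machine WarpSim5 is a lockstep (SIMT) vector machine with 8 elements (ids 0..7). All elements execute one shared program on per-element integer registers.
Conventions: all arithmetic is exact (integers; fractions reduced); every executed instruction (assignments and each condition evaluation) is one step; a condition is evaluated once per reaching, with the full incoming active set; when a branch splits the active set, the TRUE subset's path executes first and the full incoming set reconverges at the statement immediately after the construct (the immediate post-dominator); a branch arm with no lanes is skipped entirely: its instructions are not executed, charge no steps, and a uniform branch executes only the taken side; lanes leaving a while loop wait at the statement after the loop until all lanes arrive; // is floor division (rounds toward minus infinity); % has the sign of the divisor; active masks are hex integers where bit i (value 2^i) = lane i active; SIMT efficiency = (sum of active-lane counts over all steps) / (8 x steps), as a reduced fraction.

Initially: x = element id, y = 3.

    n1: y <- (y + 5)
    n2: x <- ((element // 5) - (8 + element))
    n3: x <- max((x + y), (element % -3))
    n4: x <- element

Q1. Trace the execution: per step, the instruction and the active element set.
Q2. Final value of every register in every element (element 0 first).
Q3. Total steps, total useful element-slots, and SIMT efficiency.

step 0: y <- (y + 5)                 0xff
step 1: x <- ((element // 5) - (8 + element)) 0xff
step 2: x <- max((x + y), (element % -3)) 0xff
step 3: x <- element                 0xff

Answer: 4 steps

x: 0,1,2,3,4,5,6,7
y: 8,8,8,8,8,8,8,8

steps = 4; useful = 32; efficiency = 32/32 = 1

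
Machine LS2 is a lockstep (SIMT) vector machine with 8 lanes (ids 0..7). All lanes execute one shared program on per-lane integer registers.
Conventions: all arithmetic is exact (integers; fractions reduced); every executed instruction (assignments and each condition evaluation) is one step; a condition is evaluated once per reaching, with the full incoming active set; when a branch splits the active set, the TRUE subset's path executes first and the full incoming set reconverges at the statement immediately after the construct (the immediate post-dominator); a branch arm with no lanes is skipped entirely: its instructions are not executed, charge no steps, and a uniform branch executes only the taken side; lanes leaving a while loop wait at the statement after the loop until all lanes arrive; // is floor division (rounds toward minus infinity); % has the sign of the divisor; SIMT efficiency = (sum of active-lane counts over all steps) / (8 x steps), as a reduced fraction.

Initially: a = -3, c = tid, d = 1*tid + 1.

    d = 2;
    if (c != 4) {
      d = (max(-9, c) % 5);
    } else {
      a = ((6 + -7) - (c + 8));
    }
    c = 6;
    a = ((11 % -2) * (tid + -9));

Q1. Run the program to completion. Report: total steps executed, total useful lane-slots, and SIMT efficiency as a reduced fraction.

Answer: 6 steps, 40 useful, 5/6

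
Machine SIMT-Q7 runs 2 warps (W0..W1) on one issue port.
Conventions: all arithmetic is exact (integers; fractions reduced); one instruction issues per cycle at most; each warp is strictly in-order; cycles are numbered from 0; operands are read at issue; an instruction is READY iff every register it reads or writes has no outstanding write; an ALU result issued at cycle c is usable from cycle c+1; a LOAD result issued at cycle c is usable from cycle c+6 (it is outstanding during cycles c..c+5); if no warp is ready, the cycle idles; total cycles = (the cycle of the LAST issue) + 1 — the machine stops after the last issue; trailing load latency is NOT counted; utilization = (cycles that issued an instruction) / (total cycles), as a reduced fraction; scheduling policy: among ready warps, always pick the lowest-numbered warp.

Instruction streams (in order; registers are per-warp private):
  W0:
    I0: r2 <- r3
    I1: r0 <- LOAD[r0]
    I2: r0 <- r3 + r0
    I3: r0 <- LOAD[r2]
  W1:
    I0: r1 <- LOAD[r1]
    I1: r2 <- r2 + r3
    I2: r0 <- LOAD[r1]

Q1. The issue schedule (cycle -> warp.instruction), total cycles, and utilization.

cycle 0: W0.I0
cycle 1: W0.I1
cycle 2: W1.I0
cycle 3: W1.I1
cycle 4: idle
cycle 5: idle
cycle 6: idle
cycle 7: W0.I2
cycle 8: W0.I3
cycle 9: W1.I2

Answer: 10 cycles, utilization 7/10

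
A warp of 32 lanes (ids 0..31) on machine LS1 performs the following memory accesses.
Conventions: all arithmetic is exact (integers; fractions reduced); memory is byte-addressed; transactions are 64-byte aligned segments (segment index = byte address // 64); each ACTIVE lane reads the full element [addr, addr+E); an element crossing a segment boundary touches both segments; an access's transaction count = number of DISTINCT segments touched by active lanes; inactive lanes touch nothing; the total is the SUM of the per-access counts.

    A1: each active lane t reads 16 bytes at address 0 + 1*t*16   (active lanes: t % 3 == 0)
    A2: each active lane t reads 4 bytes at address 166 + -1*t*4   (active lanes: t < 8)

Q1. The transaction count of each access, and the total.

A1: 8 transactions
A2: 1 transaction

Answer: 8,1; total 9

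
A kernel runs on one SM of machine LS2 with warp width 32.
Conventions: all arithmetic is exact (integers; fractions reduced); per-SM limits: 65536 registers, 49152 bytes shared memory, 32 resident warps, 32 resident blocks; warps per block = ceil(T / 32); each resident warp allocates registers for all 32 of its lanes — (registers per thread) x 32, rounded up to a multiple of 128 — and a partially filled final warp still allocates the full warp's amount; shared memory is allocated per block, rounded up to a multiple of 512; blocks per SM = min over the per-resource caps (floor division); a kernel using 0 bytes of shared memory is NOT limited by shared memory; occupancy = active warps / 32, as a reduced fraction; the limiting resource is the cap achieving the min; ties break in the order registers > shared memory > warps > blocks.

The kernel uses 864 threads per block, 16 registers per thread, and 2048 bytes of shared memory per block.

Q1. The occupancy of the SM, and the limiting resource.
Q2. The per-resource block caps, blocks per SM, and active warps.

Answer: occupancy 27/32, limited by warps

registers: 4 blocks
shared memory: 24 blocks
warps: 1 block
blocks: 32 blocks

Answer: 1 block, 27 active warps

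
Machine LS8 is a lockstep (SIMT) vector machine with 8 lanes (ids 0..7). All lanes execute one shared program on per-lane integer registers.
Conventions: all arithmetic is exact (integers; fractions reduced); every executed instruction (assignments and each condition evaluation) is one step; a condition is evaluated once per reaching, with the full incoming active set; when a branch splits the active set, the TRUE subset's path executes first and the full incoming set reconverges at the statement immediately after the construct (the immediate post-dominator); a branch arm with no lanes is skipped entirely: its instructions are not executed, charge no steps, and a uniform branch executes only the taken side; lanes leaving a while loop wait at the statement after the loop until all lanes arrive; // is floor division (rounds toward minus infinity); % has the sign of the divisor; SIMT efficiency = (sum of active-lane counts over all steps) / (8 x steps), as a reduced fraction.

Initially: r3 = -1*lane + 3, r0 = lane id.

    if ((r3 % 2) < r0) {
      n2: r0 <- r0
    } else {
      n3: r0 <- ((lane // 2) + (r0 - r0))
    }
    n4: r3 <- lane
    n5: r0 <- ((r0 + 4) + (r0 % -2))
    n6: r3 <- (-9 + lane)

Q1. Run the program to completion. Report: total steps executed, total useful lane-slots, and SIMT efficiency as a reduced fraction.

Answer: 6 steps, 40 useful, 5/6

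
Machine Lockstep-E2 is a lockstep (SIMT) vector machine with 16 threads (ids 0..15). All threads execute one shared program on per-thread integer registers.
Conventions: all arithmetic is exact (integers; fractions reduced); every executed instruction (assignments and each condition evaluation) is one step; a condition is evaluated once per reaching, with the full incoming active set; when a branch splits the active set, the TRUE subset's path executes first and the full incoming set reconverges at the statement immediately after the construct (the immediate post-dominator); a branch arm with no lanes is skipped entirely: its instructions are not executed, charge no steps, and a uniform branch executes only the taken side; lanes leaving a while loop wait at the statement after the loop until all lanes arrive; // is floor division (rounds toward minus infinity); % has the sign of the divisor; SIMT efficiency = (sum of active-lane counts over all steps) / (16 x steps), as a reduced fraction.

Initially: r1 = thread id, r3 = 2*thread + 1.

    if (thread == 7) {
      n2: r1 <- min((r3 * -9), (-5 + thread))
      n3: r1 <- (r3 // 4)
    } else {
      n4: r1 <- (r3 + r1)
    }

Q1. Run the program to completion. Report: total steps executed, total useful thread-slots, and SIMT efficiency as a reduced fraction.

Answer: 4 steps, 33 useful, 33/64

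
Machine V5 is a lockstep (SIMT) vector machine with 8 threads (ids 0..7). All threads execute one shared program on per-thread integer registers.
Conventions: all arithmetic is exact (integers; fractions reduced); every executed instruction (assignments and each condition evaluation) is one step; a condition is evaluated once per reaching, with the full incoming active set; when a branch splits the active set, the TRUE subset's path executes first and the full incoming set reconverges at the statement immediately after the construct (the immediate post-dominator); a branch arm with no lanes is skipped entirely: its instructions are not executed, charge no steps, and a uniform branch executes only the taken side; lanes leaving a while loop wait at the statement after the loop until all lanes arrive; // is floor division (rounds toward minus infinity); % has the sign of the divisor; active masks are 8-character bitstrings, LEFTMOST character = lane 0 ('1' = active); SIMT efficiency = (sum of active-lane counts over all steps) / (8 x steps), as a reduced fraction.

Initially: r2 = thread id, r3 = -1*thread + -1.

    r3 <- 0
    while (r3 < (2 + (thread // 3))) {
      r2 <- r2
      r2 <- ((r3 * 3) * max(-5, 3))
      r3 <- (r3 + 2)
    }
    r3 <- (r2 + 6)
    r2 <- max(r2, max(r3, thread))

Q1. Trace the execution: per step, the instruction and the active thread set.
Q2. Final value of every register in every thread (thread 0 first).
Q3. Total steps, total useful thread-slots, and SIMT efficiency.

step 0: r3 <- 0                      11111111
step 1: eval (r3 < (2 + (thread // 3))) 11111111
step 2: r2 <- r2                     11111111
step 3: r2 <- ((r3 * 3) * max(-5, 3)) 11111111
step 4: r3 <- (r3 + 2)               11111111
step 5: eval (r3 < (2 + (thread // 3))) 11111111
step 6: r2 <- r2                     00011111
step 7: r2 <- ((r3 * 3) * max(-5, 3)) 00011111
step 8: r3 <- (r3 + 2)               00011111
step 9: eval (r3 < (2 + (thread // 3))) 00011111
step 10: r3 <- (r2 + 6)               11111111
step 11: r2 <- max(r2, max(r3, thread)) 11111111

Answer: 12 steps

r2: 6,6,6,24,24,24,24,24
r3: 6,6,6,24,24,24,24,24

steps = 12; useful = 84; efficiency = 84/96 = 7/8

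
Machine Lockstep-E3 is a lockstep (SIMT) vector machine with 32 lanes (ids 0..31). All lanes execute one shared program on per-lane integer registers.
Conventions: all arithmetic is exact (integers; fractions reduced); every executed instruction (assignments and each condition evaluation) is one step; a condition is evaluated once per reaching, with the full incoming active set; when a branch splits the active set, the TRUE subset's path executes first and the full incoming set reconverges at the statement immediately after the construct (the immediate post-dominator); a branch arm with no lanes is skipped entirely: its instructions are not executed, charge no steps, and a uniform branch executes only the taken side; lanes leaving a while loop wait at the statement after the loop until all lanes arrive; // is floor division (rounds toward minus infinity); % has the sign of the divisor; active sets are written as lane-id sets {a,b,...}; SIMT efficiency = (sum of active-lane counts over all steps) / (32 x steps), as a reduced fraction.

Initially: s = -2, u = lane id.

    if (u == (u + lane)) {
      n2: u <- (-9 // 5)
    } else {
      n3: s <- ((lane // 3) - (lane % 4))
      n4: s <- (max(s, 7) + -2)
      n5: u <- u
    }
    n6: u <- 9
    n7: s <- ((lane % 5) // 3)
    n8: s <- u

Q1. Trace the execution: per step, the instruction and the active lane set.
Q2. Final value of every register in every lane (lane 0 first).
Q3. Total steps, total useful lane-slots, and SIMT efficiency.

step 0: eval (u == (u + lane))       {0,1,2,3,4,5,6,7,8,9,10,11,12,13,14,15,16,17,18,19,20,21,22,23,24,25,26,27,28,29,30,31}
step 1: u <- (-9 // 5)               {0}
step 2: s <- ((lane // 3) - (lane % 4)) {1,2,3,4,5,6,7,8,9,10,11,12,13,14,15,16,17,18,19,20,21,22,23,24,25,26,27,28,29,30,31}
step 3: s <- (max(s, 7) + -2)        {1,2,3,4,5,6,7,8,9,10,11,12,13,14,15,16,17,18,19,20,21,22,23,24,25,26,27,28,29,30,31}
step 4: u <- u                       {1,2,3,4,5,6,7,8,9,10,11,12,13,14,15,16,17,18,19,20,21,22,23,24,25,26,27,28,29,30,31}
step 5: u <- 9                       {0,1,2,3,4,5,6,7,8,9,10,11,12,13,14,15,16,17,18,19,20,21,22,23,24,25,26,27,28,29,30,31}
step 6: s <- ((lane % 5) // 3)       {0,1,2,3,4,5,6,7,8,9,10,11,12,13,14,15,16,17,18,19,20,21,22,23,24,25,26,27,28,29,30,31}
step 7: s <- u                       {0,1,2,3,4,5,6,7,8,9,10,11,12,13,14,15,16,17,18,19,20,21,22,23,24,25,26,27,28,29,30,31}

Answer: 8 steps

s: 9,9,9,9,9,9,9,9,9,9,9,9,9,9,9,9,9,9,9,9,9,9,9,9,9,9,9,9,9,9,9,9
u: 9,9,9,9,9,9,9,9,9,9,9,9,9,9,9,9,9,9,9,9,9,9,9,9,9,9,9,9,9,9,9,9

steps = 8; useful = 222; efficiency = 222/256 = 111/128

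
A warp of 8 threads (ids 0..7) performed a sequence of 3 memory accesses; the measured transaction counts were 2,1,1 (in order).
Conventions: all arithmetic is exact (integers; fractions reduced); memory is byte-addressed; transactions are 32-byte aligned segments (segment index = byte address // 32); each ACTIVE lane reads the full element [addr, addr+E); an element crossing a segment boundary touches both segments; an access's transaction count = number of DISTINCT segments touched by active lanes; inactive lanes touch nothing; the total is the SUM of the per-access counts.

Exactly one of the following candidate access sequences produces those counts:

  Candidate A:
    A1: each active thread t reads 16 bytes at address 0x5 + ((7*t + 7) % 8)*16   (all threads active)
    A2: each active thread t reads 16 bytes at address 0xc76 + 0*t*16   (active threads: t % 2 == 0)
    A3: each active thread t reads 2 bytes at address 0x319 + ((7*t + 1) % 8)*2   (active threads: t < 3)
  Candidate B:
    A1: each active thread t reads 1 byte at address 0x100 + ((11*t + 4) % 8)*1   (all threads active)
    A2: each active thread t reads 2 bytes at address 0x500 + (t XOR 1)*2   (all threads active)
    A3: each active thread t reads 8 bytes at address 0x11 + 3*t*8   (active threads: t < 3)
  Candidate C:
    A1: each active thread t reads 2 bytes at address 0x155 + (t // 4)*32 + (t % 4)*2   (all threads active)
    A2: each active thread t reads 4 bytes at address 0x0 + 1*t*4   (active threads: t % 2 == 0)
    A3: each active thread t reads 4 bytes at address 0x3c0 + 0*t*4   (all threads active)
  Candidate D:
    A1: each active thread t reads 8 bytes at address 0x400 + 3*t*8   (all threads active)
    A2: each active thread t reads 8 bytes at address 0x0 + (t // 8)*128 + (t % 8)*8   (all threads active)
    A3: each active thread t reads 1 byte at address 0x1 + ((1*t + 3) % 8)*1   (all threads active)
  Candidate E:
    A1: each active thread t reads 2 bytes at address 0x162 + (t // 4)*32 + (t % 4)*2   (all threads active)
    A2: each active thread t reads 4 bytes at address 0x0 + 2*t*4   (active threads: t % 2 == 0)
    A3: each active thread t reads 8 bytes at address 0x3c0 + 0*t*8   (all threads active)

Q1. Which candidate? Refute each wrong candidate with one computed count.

A: A1 gives 5 transactions, not 2
B: A1 gives 1 transaction, not 2
D: A1 gives 6 transactions, not 2
E: A2 gives 2 transactions, not 1
C: all counts match (2,1,1)

Answer: C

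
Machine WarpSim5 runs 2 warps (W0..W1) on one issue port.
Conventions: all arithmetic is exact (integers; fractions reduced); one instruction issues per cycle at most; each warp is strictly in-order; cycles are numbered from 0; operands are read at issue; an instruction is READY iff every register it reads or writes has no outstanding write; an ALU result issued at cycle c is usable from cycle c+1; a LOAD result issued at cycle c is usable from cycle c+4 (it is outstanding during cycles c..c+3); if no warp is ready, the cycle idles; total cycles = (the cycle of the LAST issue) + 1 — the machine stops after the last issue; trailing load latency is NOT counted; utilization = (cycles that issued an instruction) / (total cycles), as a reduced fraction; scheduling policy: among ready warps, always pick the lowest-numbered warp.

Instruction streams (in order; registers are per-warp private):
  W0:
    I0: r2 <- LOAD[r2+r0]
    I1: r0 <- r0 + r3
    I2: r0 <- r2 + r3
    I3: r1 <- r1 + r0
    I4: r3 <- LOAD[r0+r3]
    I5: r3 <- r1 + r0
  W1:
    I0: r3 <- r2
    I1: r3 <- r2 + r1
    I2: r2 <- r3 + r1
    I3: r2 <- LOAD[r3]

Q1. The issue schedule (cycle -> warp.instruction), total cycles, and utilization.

cycle 0: W0.I0
cycle 1: W0.I1
cycle 2: W1.I0
cycle 3: W1.I1
cycle 4: W0.I2
cycle 5: W0.I3
cycle 6: W0.I4
cycle 7: W1.I2
cycle 8: W1.I3
cycle 9: idle
cycle 10: W0.I5

Answer: 11 cycles, utilization 10/11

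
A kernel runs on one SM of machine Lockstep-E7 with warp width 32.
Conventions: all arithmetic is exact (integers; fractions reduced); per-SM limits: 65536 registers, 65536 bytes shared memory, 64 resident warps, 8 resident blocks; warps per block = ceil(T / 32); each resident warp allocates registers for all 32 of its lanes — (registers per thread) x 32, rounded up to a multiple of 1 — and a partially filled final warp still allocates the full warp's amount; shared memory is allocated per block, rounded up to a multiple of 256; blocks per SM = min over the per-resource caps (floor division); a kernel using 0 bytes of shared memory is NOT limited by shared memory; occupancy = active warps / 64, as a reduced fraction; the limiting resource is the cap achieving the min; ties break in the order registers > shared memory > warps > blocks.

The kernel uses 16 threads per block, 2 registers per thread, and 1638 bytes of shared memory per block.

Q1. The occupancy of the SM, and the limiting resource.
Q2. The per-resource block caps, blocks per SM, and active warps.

Answer: occupancy 1/8, limited by blocks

registers: 1024 blocks
shared memory: 36 blocks
warps: 64 blocks
blocks: 8 blocks

Answer: 8 blocks, 8 active warps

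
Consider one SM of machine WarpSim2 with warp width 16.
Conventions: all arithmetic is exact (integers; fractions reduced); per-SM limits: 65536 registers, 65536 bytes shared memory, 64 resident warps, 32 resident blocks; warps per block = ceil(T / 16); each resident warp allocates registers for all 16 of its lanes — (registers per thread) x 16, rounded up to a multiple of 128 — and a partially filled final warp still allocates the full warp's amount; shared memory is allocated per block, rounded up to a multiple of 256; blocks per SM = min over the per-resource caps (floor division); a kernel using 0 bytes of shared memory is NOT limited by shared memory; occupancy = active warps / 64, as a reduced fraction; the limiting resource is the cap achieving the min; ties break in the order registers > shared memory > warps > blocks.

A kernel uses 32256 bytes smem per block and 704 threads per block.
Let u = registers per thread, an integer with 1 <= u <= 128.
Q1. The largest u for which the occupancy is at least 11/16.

Answer: u = 88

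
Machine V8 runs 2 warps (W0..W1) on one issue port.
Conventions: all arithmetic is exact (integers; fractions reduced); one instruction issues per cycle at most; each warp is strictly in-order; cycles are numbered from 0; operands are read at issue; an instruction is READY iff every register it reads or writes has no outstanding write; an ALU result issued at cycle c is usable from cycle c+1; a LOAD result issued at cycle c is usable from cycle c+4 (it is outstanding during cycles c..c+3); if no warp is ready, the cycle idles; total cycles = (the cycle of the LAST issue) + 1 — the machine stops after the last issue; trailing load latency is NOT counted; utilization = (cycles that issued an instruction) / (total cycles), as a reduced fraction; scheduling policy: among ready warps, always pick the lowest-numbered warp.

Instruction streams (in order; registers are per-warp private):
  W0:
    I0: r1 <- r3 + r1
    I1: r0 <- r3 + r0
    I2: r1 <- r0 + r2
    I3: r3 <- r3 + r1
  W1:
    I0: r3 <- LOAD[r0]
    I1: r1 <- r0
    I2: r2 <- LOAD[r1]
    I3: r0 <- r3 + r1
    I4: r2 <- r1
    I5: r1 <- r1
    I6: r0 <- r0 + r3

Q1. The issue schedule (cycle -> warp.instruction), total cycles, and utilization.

cycle 0: W0.I0
cycle 1: W0.I1
cycle 2: W0.I2
cycle 3: W0.I3
cycle 4: W1.I0
cycle 5: W1.I1
cycle 6: W1.I2
cycle 7: idle
cycle 8: W1.I3
cycle 9: idle
cycle 10: W1.I4
cycle 11: W1.I5
cycle 12: W1.I6

Answer: 13 cycles, utilization 11/13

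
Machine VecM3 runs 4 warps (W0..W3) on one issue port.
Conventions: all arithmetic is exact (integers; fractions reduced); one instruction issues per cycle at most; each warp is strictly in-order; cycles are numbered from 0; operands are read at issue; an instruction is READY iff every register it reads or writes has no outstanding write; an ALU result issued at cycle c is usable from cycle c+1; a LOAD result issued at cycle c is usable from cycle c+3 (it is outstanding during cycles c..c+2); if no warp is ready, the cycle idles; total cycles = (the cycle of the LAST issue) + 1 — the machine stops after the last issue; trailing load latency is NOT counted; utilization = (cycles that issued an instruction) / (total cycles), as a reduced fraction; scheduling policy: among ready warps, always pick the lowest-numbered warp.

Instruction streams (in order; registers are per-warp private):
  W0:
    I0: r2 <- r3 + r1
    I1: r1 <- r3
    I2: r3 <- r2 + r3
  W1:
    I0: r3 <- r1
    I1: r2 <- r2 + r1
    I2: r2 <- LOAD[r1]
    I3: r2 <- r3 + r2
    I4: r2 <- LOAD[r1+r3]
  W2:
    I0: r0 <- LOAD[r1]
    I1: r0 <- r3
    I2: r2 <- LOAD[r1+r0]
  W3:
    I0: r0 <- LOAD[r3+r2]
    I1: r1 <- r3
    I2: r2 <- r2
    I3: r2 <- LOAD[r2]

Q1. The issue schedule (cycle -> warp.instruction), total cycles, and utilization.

cycle 0: W0.I0
cycle 1: W0.I1
cycle 2: W0.I2
cycle 3: W1.I0
cycle 4: W1.I1
cycle 5: W1.I2
cycle 6: W2.I0
cycle 7: W3.I0
cycle 8: W1.I3
cycle 9: W1.I4
cycle 10: W2.I1
cycle 11: W2.I2
cycle 12: W3.I1
cycle 13: W3.I2
cycle 14: W3.I3

Answer: 15 cycles, utilization 1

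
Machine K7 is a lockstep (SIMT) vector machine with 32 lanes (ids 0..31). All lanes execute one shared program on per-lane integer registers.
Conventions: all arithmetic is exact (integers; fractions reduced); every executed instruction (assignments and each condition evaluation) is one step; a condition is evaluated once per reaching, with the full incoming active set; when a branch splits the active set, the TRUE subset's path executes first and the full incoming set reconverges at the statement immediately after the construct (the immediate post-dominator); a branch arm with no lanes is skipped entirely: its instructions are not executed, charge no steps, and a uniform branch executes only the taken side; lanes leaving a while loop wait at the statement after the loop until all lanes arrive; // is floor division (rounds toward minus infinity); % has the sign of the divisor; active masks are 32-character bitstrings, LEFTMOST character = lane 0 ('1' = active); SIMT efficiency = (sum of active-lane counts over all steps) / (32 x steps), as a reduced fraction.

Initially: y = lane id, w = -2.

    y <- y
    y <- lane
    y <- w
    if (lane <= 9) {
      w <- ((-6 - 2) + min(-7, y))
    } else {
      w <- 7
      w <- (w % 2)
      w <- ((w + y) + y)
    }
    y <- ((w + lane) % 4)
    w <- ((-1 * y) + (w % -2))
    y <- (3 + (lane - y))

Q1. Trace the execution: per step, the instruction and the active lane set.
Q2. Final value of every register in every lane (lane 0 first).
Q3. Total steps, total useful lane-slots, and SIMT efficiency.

step 0: y <- y                       11111111111111111111111111111111
step 1: y <- lane                    11111111111111111111111111111111
step 2: y <- w                       11111111111111111111111111111111
step 3: eval (lane <= 9)             11111111111111111111111111111111
step 4: w <- ((-6 - 2) + min(-7, y)) 11111111110000000000000000000000
step 5: w <- 7                       00000000001111111111111111111111
step 6: w <- (w % 2)                 00000000001111111111111111111111
step 7: w <- ((w + y) + y)           00000000001111111111111111111111
step 8: y <- ((w + lane) % 4)        11111111111111111111111111111111
step 9: w <- ((-1 * y) + (w % -2))   11111111111111111111111111111111
step 10: y <- (3 + (lane - y))        11111111111111111111111111111111

Answer: 11 steps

y: 2,2,2,6,6,6,6,10,10,10,10,14,14,14,14,18,18,18,18,22,22,22,22,26,26,26,26,30,30,30,30,34
w: -2,-3,-4,-1,-2,-3,-4,-1,-2,-3,-4,-1,-2,-3,-4,-1,-2,-3,-4,-1,-2,-3,-4,-1,-2,-3,-4,-1,-2,-3,-4,-1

steps = 11; useful = 300; efficiency = 300/352 = 75/88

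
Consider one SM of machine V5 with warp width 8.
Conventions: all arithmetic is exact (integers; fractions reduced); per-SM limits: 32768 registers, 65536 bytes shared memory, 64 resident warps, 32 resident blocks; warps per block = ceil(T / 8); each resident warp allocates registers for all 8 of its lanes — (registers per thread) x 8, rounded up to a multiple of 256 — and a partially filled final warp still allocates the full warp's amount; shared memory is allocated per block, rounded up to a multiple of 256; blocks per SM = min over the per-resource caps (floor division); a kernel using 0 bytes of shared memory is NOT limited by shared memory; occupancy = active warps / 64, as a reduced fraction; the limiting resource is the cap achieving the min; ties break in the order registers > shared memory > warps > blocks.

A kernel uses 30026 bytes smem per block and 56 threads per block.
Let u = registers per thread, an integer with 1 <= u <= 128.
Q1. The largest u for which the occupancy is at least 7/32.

Answer: u = 128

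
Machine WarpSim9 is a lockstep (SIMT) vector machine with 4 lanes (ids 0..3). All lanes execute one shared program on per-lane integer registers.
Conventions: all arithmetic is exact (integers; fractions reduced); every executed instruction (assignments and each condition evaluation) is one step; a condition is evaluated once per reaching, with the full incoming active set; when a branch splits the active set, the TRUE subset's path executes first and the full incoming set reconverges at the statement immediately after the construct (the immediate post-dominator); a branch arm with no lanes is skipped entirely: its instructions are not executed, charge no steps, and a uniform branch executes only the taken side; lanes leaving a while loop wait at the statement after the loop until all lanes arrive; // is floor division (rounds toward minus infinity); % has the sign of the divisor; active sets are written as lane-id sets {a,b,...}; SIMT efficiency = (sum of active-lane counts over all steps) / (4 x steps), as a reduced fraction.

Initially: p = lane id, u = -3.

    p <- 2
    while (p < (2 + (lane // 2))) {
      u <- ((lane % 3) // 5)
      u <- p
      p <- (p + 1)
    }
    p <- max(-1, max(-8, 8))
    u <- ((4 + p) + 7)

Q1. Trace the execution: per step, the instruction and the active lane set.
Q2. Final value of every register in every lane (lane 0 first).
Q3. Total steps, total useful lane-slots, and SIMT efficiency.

step 0: p <- 2                       {0,1,2,3}
step 1: eval (p < (2 + (lane // 2))) {0,1,2,3}
step 2: u <- ((lane % 3) // 5)       {2,3}
step 3: u <- p                       {2,3}
step 4: p <- (p + 1)                 {2,3}
step 5: eval (p < (2 + (lane // 2))) {2,3}
step 6: p <- max(-1, max(-8, 8))     {0,1,2,3}
step 7: u <- ((4 + p) + 7)           {0,1,2,3}

Answer: 8 steps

p: 8,8,8,8
u: 19,19,19,19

steps = 8; useful = 24; efficiency = 24/32 = 3/4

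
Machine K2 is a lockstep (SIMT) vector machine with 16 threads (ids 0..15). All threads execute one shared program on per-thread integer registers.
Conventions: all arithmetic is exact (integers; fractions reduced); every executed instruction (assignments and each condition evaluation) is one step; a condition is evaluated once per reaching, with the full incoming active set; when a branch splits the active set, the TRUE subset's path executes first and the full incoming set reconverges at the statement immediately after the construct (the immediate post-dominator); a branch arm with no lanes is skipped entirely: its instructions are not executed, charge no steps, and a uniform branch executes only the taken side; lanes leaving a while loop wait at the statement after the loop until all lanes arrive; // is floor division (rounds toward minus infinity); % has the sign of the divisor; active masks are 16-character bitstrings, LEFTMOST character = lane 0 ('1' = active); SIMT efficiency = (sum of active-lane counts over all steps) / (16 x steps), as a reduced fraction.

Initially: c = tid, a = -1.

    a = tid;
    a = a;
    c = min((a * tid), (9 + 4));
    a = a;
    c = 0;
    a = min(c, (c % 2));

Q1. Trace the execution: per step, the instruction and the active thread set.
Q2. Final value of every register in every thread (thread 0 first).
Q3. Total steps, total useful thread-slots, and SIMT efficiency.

step 0: a <- tid                     1111111111111111
step 1: a <- a                       1111111111111111
step 2: c <- min((a * tid), (9 + 4)) 1111111111111111
step 3: a <- a                       1111111111111111
step 4: c <- 0                       1111111111111111
step 5: a <- min(c, (c % 2))         1111111111111111

Answer: 6 steps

c: 0,0,0,0,0,0,0,0,0,0,0,0,0,0,0,0
a: 0,0,0,0,0,0,0,0,0,0,0,0,0,0,0,0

steps = 6; useful = 96; efficiency = 96/96 = 1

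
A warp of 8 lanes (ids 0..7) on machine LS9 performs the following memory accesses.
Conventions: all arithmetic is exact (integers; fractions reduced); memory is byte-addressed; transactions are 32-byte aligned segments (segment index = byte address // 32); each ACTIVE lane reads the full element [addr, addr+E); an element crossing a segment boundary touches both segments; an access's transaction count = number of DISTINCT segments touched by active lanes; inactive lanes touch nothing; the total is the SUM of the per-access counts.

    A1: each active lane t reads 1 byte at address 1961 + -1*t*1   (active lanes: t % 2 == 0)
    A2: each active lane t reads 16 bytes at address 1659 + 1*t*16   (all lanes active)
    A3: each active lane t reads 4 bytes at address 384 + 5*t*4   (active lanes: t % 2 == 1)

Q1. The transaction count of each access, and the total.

A1: 1 transaction
A2: 5 transactions
A3: 4 transactions

Answer: 1,5,4; total 10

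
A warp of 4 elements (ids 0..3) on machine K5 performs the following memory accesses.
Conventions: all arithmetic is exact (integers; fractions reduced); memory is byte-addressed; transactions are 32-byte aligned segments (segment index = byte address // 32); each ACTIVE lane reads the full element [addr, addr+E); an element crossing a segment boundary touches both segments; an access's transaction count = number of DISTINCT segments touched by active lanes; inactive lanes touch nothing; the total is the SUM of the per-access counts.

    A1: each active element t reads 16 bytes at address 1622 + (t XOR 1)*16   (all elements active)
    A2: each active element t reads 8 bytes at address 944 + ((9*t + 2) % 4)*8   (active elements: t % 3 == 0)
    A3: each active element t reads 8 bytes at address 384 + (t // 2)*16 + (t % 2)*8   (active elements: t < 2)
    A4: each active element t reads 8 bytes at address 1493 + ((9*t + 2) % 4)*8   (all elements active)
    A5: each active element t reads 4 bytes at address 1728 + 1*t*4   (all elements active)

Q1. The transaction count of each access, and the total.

A1: 3 transactions
A2: 2 transactions
A3: 1 transaction
A4: 2 transactions
A5: 1 transaction

Answer: 3,2,1,2,1; total 9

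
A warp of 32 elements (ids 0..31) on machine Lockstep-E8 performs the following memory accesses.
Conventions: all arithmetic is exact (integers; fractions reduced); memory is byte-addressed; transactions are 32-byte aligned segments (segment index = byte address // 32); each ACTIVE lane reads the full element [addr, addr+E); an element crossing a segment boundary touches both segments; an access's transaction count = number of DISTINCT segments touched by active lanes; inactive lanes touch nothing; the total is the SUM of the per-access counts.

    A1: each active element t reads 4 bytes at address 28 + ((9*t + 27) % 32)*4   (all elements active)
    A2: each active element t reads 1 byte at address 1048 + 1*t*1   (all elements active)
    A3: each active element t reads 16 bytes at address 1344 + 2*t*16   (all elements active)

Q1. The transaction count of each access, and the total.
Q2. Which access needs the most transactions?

A1: 5 transactions
A2: 2 transactions
A3: 32 transactions

Answer: 5,2,32; total 39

Answer: A3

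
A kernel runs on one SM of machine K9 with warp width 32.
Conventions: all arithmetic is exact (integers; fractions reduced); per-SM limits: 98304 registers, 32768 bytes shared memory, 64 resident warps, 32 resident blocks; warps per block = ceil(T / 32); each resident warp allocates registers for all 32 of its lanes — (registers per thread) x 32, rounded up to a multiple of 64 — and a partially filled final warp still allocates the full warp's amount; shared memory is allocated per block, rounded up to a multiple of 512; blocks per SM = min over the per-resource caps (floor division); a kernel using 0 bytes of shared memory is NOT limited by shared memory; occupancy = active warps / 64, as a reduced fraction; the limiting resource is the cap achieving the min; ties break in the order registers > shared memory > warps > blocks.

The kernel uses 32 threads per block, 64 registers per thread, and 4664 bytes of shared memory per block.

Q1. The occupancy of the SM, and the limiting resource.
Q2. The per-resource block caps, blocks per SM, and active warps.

Answer: occupancy 3/32, limited by shared memory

registers: 48 blocks
shared memory: 6 blocks
warps: 64 blocks
blocks: 32 blocks

Answer: 6 blocks, 6 active warps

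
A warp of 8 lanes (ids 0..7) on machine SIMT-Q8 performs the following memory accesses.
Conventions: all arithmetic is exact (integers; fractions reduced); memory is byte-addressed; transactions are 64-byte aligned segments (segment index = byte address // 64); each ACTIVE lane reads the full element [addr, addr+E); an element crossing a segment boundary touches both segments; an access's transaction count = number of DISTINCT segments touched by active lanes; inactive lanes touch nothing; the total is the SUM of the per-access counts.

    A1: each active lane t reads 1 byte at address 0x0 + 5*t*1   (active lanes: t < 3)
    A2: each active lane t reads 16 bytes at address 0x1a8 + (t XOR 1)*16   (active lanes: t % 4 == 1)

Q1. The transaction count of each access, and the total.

A1: 1 transaction
A2: 2 transactions

Answer: 1,2; total 3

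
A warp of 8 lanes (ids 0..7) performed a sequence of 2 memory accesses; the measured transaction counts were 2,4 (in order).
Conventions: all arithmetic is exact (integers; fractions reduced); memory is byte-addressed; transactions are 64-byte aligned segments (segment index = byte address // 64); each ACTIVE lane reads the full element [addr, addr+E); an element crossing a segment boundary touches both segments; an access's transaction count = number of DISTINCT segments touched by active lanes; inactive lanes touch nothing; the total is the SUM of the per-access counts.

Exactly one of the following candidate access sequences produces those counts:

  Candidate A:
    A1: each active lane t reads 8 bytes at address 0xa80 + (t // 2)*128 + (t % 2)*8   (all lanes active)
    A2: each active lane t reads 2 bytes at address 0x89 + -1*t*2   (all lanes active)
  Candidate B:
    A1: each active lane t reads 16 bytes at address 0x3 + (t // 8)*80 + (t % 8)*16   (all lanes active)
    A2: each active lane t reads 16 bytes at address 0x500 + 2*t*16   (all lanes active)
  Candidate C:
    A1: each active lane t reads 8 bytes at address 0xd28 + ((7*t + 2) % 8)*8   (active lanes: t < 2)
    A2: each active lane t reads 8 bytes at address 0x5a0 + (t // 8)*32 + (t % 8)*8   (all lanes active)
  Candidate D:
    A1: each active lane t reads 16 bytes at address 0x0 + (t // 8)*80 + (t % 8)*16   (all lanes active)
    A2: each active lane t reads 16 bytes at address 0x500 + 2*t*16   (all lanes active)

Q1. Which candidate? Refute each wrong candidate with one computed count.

A: A1 gives 4 transactions, not 2
B: A1 gives 3 transactions, not 2
C: A1 gives 1 transaction, not 2
D: all counts match (2,4)

Answer: D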